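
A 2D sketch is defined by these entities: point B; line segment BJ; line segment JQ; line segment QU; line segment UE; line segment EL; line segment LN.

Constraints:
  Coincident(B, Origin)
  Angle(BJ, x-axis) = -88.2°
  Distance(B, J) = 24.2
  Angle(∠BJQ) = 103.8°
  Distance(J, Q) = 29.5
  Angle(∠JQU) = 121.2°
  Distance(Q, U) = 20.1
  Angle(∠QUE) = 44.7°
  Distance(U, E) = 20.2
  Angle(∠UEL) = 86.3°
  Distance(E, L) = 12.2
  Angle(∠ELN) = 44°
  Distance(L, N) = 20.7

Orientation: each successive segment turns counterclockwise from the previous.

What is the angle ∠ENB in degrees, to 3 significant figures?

34.7°

B is at the origin; BJ runs at -88.2° with length 24.2, so J = (0.760, -24.2). ∠BJQ = 103.8° gives JQ at -12.0° from the x-axis; with |JQ| = 29.5, Q = (29.6, -30.3). ∠JQU = 121.2° gives QU at 46.8° from the x-axis; with |QU| = 20.1, U = (43.4, -15.7). ∠QUE = 44.7° gives UE at -178° from the x-axis; with |UE| = 20.2, E = (23.2, -16.4). ∠UEL = 86.3° gives EL at -84.2° from the x-axis; with |EL| = 12.2, L = (24.4, -28.5). ∠ELN = 44.0° gives LN at 51.8° from the x-axis; with |LN| = 20.7, N = (37.2, -12.3). Then cos ∠ENB = NE·NB / (|NE||NB|), giving 34.7°.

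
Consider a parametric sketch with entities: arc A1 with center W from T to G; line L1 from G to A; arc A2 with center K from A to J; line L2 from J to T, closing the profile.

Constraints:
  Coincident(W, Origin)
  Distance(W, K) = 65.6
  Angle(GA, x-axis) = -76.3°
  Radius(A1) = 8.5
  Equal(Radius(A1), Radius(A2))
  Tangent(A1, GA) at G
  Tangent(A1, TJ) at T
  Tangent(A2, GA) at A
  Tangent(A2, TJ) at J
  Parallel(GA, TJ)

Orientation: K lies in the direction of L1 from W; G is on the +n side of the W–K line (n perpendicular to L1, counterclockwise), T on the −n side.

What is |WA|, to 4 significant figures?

66.15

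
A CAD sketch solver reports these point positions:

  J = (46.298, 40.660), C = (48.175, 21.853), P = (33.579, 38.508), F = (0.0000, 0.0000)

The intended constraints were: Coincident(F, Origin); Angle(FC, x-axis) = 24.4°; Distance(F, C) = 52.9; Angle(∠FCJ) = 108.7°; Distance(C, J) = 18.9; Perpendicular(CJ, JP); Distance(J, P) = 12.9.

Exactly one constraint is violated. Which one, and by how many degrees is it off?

Perpendicular(CJ, JP) — off by 3.90°.

F = (0.00, 0.00) ✓; FC at 24.40° ✓; |FC| = 52.90 ✓; ∠FCJ = 108.7° ✓; |CJ| = 18.90 ✓; ∠(CJ, JP) = 93.90° ✗; |JP| = 12.90 ✓.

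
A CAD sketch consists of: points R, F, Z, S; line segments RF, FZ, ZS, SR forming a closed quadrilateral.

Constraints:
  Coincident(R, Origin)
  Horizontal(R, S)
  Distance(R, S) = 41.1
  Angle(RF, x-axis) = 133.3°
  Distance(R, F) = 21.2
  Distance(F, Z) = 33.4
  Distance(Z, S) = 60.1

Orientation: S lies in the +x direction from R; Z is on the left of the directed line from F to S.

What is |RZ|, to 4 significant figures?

44.92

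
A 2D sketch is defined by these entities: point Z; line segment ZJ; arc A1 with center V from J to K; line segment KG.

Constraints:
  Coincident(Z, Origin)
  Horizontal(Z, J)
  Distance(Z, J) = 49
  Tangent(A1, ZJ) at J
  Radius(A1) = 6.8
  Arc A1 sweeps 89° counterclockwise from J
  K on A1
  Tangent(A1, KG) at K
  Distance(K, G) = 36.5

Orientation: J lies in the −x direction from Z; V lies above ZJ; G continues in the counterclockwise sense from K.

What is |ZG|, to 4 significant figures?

59.93

Z is at the origin; ZJ is horizontal with |ZJ| = 49.0 and J on the −x side, so J = (-49.00, 0.000). Tangency of A1 to ZJ means the radius VJ is perpendicular to ZJ, so V = J + (0, 6.8) = (-49.00, 6.800). On A1, J sits at bearing -90° from V; an 89° counterclockwise sweep puts K at bearing -1°, so K = V + 6.8·(cos -1°, sin -1°) = (-42.20, 6.681). A1 meets KG tangentially, so VK is at right angles to KG, so KG runs along (−sin -1°, cos -1°); with |KG| = 36.5, G = (-41.56, 43.18). Then |ZG| = |G − Z| = 59.93.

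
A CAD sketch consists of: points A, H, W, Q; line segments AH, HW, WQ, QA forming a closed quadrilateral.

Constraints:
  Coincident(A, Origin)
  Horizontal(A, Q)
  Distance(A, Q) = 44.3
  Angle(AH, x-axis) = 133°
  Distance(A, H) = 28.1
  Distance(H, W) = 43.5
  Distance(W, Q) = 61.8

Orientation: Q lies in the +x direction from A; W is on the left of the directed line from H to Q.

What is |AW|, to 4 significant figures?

53.12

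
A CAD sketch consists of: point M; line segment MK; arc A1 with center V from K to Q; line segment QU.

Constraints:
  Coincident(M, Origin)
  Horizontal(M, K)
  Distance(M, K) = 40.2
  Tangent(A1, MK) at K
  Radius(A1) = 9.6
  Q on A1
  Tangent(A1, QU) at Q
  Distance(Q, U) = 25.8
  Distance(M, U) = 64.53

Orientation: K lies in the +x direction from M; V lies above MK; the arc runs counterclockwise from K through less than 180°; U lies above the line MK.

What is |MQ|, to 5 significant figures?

50.019

Checks: |VQ| = 9.600 ✓; ∠(VQ, QU) = 90.00° ✓; |QU| = 25.80 ✓; |MU| = 64.53 ✓.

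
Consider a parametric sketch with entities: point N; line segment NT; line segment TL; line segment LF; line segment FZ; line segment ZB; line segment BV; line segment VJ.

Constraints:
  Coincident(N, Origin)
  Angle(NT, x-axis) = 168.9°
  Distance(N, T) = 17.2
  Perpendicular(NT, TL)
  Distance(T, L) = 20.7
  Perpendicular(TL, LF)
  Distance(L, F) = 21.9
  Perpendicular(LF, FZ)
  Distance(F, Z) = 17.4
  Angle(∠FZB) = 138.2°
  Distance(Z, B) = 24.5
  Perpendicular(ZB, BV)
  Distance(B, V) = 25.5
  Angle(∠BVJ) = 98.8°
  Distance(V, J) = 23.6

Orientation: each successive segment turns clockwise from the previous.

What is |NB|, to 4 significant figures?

18.95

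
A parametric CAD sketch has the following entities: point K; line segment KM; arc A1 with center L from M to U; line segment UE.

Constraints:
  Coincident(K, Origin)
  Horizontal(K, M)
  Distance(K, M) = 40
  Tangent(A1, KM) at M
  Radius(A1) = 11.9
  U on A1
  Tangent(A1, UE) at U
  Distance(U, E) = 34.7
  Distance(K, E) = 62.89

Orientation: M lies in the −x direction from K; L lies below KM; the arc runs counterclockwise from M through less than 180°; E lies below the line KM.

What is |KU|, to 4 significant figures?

53.62

Checks: |LU| = 11.90 ✓; ∠(LU, UE) = 90.00° ✓; |UE| = 34.70 ✓; |KE| = 62.89 ✓.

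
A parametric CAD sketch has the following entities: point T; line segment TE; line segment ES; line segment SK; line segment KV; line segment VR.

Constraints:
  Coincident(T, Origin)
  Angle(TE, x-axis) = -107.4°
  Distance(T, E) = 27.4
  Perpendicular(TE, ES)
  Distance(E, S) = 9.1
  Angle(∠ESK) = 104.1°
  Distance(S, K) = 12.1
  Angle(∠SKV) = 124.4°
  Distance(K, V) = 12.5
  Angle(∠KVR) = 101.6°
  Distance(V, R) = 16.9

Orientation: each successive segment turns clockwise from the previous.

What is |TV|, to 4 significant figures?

7.342

T is at the origin; TE runs at -107.4° with length 27.4, so E = (-8.194, -26.15). TE is perpendicular to ES, so ES runs at 162.6°; with |ES| = 9.1, S = (-16.88, -23.42). ∠ESK = 104.1° gives SK at 86.70° from the x-axis; with |SK| = 12.1, K = (-16.18, -11.34). ∠SKV = 124.4° gives KV at 31.10° from the x-axis; with |KV| = 12.5, V = (-5.477, -4.888). Then |TV| = |V − T| = 7.342.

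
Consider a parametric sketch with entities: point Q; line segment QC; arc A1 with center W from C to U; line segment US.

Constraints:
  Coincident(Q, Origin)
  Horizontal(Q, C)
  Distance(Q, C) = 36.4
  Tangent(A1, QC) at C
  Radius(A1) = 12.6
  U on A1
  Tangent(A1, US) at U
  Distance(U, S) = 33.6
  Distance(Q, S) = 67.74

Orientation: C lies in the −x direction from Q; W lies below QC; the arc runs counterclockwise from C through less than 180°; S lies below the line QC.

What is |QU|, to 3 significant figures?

50.5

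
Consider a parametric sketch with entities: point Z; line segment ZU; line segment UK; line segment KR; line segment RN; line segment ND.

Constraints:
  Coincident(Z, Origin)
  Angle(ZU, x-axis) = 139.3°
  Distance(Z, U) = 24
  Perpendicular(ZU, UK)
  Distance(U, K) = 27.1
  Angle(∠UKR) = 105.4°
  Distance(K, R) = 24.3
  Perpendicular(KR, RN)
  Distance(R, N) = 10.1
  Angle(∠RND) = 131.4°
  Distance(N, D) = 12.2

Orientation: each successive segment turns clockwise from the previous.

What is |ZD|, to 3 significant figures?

14.4

Z is at the origin; ZU runs at 139.3° with length 24.0, so U = (-18.2, 15.7). ZU ⟂ UK, so UK runs at 49.3°; with |UK| = 27.1, K = (-0.523, 36.2). ∠UKR = 105.4° gives KR at -25.3° from the x-axis; with |KR| = 24.3, R = (21.4, 25.8). KR ⟂ RN, so RN runs at -115°; with |RN| = 10.1, N = (17.1, 16.7). ∠RND = 131.4° gives ND at -164° from the x-axis; with |ND| = 12.2, D = (5.41, 13.3). Then |ZD| = |D − Z| = 14.4.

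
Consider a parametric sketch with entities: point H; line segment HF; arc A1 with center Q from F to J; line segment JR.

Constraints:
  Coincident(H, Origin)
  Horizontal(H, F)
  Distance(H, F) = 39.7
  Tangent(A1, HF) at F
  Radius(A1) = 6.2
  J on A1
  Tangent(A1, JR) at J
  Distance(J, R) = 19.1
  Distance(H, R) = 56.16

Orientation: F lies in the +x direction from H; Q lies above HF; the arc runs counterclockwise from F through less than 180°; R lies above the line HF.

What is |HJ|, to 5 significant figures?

45.802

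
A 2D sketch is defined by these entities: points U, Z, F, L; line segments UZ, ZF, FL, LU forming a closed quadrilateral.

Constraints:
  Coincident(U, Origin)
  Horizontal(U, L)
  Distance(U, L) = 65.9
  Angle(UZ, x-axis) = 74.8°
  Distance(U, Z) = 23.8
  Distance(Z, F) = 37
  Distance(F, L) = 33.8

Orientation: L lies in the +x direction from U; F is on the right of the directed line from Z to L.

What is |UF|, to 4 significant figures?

32.44

Checks: |ZF| = 37.00 ✓; |FL| = 33.80 ✓.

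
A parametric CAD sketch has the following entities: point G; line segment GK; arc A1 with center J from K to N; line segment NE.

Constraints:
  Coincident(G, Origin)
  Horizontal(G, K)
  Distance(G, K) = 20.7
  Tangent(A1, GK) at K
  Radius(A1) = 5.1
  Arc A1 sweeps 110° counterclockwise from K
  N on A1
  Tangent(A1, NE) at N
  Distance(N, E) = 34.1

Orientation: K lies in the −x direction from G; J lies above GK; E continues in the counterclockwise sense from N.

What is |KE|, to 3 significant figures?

39.5

G is at the origin; GK is horizontal with |GK| = 20.7 and K on the −x side, so K = (-20.7, 0.00). Since A1 is tangent to GK there, JK ⟂ GK, so J = K + (0, 5.1) = (-20.7, 5.10). On A1, K sits at bearing -90° from J; a 110° counterclockwise sweep puts N at bearing 20°, so N = J + 5.1·(cos 20°, sin 20°) = (-15.9, 6.84). Tangency of A1 to NE means the radius JN is perpendicular to NE, so NE runs along (−sin 20°, cos 20°); with |NE| = 34.1, E = (-27.6, 38.9). Then |KE| = |E − K| = 39.5.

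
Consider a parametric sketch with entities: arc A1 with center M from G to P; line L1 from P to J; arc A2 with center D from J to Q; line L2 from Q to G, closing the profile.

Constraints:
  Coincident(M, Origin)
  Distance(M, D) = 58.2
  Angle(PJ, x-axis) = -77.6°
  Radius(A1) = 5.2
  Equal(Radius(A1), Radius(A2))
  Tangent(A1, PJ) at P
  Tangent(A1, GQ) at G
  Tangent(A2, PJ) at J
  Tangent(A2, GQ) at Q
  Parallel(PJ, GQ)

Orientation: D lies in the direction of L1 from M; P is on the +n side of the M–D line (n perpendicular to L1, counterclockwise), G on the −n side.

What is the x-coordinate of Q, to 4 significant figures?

7.419

The slot axis is L1's direction at -77.6°, so u = (cos -77.6°, sin -77.6°) = (0.2147, -0.9767) and n = (−sin -77.6°, cos -77.6°) = (0.9767, 0.2147). M is at the origin and D lies 58.2 along u from M, so D = 58.2·u = (12.50, -56.84). Tangency of A1 to both parallel lines with radius 5.2 puts P and G at M ± 5.2·n: P = (5.079, 1.117), G = (-5.079, -1.117). Equal radii place J and Q the same way about D: J = D + 5.2·n = (17.58, -55.73), Q = D − 5.2·n = (7.419, -57.96). So Q.x = 7.419.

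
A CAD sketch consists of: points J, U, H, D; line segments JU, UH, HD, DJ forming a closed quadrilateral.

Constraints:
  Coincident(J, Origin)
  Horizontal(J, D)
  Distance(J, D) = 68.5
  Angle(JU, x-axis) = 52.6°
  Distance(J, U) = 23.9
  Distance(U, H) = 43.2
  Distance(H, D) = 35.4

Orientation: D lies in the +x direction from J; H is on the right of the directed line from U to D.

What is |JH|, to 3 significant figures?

41.6

Checks: J.y = 0.00, D.y = 0.00 ✓; |UH| = 43.20 ✓; |HD| = 35.40 ✓.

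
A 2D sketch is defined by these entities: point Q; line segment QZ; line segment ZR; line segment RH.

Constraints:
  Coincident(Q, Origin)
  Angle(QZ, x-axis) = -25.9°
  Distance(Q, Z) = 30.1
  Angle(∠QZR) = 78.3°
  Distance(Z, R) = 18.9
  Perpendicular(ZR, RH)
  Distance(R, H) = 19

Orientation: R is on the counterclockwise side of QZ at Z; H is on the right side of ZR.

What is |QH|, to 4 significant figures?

50.14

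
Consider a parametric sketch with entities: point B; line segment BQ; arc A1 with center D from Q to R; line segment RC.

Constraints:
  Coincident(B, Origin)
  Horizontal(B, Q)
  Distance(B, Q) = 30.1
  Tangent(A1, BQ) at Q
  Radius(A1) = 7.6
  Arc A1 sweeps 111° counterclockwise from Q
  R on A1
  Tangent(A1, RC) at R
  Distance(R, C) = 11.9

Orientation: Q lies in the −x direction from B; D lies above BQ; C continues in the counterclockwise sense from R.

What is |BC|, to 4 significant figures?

34.68

B is at the origin; BQ is horizontal with |BQ| = 30.1 and Q on the −x side, so Q = (-30.10, 0.000). Tangency of A1 to BQ means the radius DQ is perpendicular to BQ, so D = Q + (0, 7.6) = (-30.10, 7.600). On A1, Q sits at bearing -90° from D; a 111° counterclockwise sweep puts R at bearing 21°, so R = D + 7.6·(cos 21°, sin 21°) = (-23.00, 10.32). A1 meets RC tangentially, so DR is at right angles to RC, so RC runs along (−sin 21°, cos 21°); with |RC| = 11.9, C = (-27.27, 21.43). Then |BC| = |C − B| = 34.68.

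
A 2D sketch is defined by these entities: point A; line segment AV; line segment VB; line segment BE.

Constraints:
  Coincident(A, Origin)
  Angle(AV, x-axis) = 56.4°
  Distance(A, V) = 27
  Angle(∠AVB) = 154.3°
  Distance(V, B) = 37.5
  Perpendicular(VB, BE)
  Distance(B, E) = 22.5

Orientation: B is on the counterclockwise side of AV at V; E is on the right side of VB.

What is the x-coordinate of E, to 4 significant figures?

42.38

∠AVB = 154.3°, so VB runs at 56.4° + (180° − 154.3°) = 82.10° from the x-axis; with |VB| = 37.5, B = V + 37.5·(cos 82.10°, sin 82.10°) = (20.10, 59.63). VB ⟂ BE; with |BE| = 22.5 on the right of VB, E = B + 22.5·(0.9905, -0.1374) = (42.38, 56.54). So E.x = 42.38.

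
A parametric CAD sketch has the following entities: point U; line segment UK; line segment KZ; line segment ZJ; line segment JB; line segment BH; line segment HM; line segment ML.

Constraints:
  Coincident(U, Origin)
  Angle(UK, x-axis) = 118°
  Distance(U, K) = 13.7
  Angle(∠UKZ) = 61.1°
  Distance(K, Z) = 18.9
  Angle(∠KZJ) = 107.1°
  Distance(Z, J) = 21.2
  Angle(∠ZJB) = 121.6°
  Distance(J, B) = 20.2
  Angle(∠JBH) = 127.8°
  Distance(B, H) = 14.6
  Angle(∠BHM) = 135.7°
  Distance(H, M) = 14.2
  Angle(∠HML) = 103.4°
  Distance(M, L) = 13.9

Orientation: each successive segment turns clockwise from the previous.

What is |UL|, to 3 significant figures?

11.1

∠BHM = 135.7° gives HM at 131° from the x-axis; with |HM| = 14.2, M = (-19.1, -11.7). ∠HML = 103.4° gives ML at 54.7° from the x-axis; with |ML| = 13.9, L = (-11.1, -0.391). Then |UL| = |L − U| = 11.1.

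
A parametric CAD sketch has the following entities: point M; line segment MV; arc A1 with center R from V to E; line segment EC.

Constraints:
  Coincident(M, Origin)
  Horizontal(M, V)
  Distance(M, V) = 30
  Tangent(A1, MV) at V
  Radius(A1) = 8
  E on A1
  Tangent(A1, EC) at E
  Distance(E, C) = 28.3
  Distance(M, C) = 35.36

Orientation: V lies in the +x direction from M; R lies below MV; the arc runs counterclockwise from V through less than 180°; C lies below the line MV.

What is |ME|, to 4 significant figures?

23.06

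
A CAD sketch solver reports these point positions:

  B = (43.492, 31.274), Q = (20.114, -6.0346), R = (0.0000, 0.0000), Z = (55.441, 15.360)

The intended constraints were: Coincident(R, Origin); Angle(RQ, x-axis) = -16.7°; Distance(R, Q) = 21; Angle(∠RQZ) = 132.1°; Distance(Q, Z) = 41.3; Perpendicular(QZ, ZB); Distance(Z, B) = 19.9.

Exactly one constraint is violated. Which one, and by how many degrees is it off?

Perpendicular(QZ, ZB) — off by 5.70°.

R = (0.00, 0.00) ✓; RQ at -16.70° ✓; |RQ| = 21.00 ✓; ∠RQZ = 132.1° ✓; |QZ| = 41.30 ✓; ∠(QZ, ZB) = 95.70° ✗; |ZB| = 19.90 ✓.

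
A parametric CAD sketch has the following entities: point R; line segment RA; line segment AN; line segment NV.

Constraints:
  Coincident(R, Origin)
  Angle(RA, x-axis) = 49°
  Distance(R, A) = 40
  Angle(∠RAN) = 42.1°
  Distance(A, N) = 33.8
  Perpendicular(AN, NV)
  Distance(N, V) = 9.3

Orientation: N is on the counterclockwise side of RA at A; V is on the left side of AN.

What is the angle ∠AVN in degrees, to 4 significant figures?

74.62°

R is at the origin; RA runs at 49.0° with length 40.0, so A = 40.0·(cos 49.0°, sin 49.0°) = (26.24, 30.19). ∠RAN = 42.1°, so AN runs at 49.0° + (180° − 42.1°) = 186.9° from the x-axis; with |AN| = 33.8, N = A + 33.8·(cos 186.9°, sin 186.9°) = (-7.313, 26.13). AN ⟂ NV; with |NV| = 9.3 on the left of AN, V = N + 9.3·(0.1201, -0.9928) = (-6.196, 16.90). Then cos ∠AVN = VA·VN / (|VA||VN|), giving 74.62°.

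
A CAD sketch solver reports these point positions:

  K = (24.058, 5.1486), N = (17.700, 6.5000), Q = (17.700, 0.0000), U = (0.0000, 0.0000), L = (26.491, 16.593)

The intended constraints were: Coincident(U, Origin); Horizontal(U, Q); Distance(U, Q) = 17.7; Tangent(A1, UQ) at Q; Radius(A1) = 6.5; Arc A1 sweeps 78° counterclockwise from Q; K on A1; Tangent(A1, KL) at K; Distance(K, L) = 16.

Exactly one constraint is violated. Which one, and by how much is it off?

Distance(K, L) = 16 — off by 4.30.

U = (0.00, 0.00) ✓; U.y = 0.00, Q.y = 0.00 ✓; |UQ| = 17.70 ✓; ∠(NQ, QU) = 90.00° ✓; |NQ| = 6.500 ✓; bearing(N→K) − bearing(N→Q) = 78.00° ✓; |NK| = 6.500 ✓; ∠(NK, KL) = 90.00° ✓; |KL| = 11.70 ✗.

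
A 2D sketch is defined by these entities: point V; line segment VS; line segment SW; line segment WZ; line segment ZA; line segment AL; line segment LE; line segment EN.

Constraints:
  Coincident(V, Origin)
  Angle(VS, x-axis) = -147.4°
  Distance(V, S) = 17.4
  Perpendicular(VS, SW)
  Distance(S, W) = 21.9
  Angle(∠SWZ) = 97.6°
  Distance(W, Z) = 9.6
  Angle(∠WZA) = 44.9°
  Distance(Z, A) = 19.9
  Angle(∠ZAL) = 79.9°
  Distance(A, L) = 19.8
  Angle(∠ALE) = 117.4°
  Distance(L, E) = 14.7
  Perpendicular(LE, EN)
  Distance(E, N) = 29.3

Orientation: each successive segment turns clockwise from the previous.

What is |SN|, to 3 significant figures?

30.6

∠ALE = 117.4° gives LE at 102° from the x-axis; with |LE| = 14.7, E = (-43.1, 14.9). LE ⟂ EN, so EN runs at 12.4°; with |EN| = 29.3, N = (-14.5, 21.2). Then |SN| = |N − S| = 30.6.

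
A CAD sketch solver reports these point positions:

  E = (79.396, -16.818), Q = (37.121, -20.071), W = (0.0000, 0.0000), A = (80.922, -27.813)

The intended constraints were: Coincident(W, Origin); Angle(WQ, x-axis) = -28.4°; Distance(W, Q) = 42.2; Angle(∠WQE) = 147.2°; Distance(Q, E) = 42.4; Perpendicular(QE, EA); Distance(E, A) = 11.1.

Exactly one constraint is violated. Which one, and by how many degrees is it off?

Perpendicular(QE, EA) — off by 3.50°.

W = (0.00, 0.00) ✓; WQ at -28.40° ✓; |WQ| = 42.20 ✓; ∠WQE = 147.2° ✓; |QE| = 42.40 ✓; ∠(QE, EA) = 86.50° ✗; |EA| = 11.10 ✓.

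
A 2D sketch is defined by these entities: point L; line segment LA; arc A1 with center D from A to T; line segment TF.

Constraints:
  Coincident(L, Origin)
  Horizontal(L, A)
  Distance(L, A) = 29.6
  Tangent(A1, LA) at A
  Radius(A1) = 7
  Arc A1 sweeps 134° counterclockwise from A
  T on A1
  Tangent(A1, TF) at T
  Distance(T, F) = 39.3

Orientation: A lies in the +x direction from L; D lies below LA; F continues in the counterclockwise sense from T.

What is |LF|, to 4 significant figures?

65.58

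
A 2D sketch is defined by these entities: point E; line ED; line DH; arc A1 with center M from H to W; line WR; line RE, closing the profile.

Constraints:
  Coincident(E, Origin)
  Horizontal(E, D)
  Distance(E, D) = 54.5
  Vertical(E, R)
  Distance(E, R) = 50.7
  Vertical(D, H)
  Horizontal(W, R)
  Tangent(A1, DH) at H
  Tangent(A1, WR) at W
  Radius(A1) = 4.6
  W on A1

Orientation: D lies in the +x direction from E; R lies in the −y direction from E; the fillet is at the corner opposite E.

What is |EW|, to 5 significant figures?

71.137

E is at the origin; E and D share the same y with |ED| = 54.5 and D on the +x side, so D = (54.500, 0.0000). ER is vertical with |ER| = 50.7 and R on the −y side, so R = (0.0000, -50.700). The virtual corner opposite E is at (54.500, -50.700). Since A1 is tangent to DH there, MH ⟂ DH and A1 meets WR tangentially, so MW is at right angles to WR, with radius 4.6, so the center M sits 4.6 in from both sides at M = (49.900, -46.100). That places the tangent points at H = (54.500, -46.100) on DH and W = (49.900, -50.700) on WR. Then |EW| = |W − E| = 71.137.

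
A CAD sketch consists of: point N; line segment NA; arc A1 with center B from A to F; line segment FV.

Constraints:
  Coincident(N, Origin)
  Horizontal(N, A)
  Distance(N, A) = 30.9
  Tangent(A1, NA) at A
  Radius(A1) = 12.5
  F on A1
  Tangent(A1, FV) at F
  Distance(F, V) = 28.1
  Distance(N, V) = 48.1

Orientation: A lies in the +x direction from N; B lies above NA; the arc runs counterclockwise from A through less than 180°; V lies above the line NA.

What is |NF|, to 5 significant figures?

45.443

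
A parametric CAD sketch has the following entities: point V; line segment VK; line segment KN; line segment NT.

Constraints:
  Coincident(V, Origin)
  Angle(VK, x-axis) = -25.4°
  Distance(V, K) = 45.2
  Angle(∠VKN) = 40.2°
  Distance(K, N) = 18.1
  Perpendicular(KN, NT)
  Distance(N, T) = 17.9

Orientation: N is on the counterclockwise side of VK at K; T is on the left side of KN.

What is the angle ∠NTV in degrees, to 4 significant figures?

124.5°

∠VKN = 40.2°, so KN runs at -25.4° + (180° − 40.2°) = 114.4° from the x-axis; with |KN| = 18.1, N = K + 18.1·(cos 114.4°, sin 114.4°) = (33.35, -2.904). The perpendicularity gives NT at right angles to KN; with |NT| = 17.9 on the left of KN, T = N + 17.9·(-0.9107, -0.4131) = (17.05, -10.30). Then cos ∠NTV = TN·TV / (|TN||TV|), giving 124.5°.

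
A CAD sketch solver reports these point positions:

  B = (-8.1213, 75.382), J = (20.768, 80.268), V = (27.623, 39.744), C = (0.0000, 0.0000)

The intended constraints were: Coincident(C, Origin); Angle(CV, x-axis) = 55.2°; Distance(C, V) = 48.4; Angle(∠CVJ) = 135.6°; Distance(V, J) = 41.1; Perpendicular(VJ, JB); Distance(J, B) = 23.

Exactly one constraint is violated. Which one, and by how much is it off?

Distance(J, B) = 23 — off by 6.30.

C = (0.00, 0.00) ✓; CV at 55.20° ✓; |CV| = 48.40 ✓; ∠CVJ = 135.6° ✓; |VJ| = 41.10 ✓; ∠(VJ, JB) = 90.00° ✓; |JB| = 29.30 ✗.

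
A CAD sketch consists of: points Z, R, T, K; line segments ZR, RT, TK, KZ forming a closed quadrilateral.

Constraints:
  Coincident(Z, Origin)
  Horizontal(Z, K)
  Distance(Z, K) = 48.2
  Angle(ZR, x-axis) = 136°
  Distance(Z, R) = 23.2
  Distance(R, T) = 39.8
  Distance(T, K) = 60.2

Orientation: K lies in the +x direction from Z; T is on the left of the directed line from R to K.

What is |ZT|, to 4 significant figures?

47.06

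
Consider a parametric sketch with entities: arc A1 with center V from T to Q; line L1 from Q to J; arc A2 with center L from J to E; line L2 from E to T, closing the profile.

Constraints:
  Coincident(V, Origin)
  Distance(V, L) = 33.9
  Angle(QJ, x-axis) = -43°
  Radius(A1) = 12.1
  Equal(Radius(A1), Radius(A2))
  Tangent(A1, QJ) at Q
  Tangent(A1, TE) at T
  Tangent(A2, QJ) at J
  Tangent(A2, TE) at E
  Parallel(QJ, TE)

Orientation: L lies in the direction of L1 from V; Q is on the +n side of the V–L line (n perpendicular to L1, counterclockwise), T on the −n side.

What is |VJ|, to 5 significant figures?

35.995

The slot axis is L1's direction at -43.0°, so u = (cos -43.0°, sin -43.0°) = (0.73135, -0.68200) and n = (−sin -43.0°, cos -43.0°) = (0.68200, 0.73135). V is at the origin and L lies 33.9 along u from V, so L = 33.9·u = (24.793, -23.120). Tangency of A1 to both parallel lines with radius 12.1 puts Q and T at V ± 12.1·n: Q = (8.2522, 8.8494), T = (-8.2522, -8.8494). Equal radii place J and E the same way about L: J = L + 12.1·n = (33.045, -14.270), E = L − 12.1·n = (16.541, -31.969). Then |VJ| = |J − V| = 35.995.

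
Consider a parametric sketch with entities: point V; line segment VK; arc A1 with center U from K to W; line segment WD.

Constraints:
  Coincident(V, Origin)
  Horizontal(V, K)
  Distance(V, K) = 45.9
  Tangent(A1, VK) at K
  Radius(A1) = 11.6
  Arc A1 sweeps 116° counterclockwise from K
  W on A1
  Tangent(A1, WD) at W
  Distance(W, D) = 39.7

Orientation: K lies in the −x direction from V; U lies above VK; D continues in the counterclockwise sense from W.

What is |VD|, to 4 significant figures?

74.42

On A1, K sits at bearing -90° from U; a 116° counterclockwise sweep puts W at bearing 26°, so W = U + 11.6·(cos 26°, sin 26°) = (-35.47, 16.69). A1 meets WD tangentially, so UW is at right angles to WD, so WD runs along (−sin 26°, cos 26°); with |WD| = 39.7, D = (-52.88, 52.37). Then |VD| = |D − V| = 74.42.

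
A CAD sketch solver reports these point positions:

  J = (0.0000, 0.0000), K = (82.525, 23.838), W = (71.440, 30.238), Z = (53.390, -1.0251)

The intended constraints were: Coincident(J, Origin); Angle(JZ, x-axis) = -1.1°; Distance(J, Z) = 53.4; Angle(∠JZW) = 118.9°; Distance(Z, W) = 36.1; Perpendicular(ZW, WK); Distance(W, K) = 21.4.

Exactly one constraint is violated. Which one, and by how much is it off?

Distance(W, K) = 21.4 — off by 8.60.

J = (0.00, 0.00) ✓; JZ at -1.100° ✓; |JZ| = 53.40 ✓; ∠JZW = 118.9° ✓; |ZW| = 36.10 ✓; ∠(ZW, WK) = 90.00° ✓; |WK| = 12.80 ✗.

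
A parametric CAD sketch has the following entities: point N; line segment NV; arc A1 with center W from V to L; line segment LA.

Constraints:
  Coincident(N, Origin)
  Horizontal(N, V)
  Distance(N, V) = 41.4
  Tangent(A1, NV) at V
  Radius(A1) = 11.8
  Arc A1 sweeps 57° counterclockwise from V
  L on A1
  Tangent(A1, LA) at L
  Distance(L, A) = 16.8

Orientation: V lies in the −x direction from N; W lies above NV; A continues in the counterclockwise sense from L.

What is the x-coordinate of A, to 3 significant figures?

-22.4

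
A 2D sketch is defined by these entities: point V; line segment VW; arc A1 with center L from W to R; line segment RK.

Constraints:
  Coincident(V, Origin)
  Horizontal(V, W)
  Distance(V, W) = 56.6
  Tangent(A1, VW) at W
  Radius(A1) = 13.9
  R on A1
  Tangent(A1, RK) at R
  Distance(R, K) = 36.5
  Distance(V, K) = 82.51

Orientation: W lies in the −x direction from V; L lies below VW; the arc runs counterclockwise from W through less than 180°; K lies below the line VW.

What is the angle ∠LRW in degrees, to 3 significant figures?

39.9°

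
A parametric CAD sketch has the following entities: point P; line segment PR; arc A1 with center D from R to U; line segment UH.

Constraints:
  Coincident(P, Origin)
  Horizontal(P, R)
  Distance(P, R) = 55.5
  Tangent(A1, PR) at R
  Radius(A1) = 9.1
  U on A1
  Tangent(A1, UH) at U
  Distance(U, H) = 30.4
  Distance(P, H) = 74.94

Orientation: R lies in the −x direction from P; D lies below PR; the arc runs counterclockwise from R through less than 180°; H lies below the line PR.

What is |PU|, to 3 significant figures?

65.3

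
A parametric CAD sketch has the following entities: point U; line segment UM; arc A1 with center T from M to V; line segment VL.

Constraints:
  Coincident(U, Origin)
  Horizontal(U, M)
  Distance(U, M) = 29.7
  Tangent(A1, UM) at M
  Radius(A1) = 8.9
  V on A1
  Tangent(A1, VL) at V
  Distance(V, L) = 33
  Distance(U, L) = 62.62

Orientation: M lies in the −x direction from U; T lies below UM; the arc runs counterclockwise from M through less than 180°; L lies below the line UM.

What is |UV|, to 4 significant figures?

38.03

U is at the origin; UM is horizontal with |UM| = 29.7 and M on the −x side, so M = (-29.70, 0.000). A1 meets UM tangentially, so TM is at right angles to UM, so T = M + (0, -8.9) = (-29.70, -8.900). Since TV ⟂ VL (tangency), |TL| = √(8.9² + 33.0²) = 34.18 regardless of where V sits on A1. So L lies on both circle(U, 62.62) and circle(T, 34.18); the below-UM intersection is L = (-52.14, -34.68). V is the foot of the tangent from L: V = (-37.70, -5.007).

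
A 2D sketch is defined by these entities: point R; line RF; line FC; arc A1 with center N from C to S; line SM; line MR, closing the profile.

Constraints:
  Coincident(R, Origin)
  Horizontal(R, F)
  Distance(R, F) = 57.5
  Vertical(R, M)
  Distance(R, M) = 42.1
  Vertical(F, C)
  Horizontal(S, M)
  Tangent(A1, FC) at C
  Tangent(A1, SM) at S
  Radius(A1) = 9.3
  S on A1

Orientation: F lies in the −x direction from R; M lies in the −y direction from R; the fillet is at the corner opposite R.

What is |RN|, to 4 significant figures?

58.30

R and M share the same x with |RM| = 42.1 and M on the −y side, so M = (0.000, -42.10). The virtual corner opposite R is at (-57.50, -42.10). A1 meets FC tangentially, so NC is at right angles to FC and the tangent condition forces NS to be normal to SM, with radius 9.3, so the center N sits 9.3 in from both sides at N = (-48.20, -32.80). Then |RN| = |N − R| = 58.30.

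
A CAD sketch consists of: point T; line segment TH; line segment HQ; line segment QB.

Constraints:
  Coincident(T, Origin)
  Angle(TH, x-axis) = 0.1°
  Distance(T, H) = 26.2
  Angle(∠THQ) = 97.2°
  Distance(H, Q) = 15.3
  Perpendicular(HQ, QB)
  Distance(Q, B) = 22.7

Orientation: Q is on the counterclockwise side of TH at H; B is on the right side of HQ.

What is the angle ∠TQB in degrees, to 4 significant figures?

144.4°

T is at the origin; TH runs at 0.1° with length 26.2, so H = 26.2·(cos 0.1°, sin 0.1°) = (26.20, 0.04573). ∠THQ = 97.2°, so HQ runs at 0.1° + (180° − 97.2°) = 82.90° from the x-axis; with |HQ| = 15.3, Q = H + 15.3·(cos 82.90°, sin 82.90°) = (28.09, 15.23). HQ is perpendicular to QB; with |QB| = 22.7 on the right of HQ, B = Q + 22.7·(0.9923, -0.1236) = (50.62, 12.42). Then cos ∠TQB = QT·QB / (|QT||QB|), giving 144.4°.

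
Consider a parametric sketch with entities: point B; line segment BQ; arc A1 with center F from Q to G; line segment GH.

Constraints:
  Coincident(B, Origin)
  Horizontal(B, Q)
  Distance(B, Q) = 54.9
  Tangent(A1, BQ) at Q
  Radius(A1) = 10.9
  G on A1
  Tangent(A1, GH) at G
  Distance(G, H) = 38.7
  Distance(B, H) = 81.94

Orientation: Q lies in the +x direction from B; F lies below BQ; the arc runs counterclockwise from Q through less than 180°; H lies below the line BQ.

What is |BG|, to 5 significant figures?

48.367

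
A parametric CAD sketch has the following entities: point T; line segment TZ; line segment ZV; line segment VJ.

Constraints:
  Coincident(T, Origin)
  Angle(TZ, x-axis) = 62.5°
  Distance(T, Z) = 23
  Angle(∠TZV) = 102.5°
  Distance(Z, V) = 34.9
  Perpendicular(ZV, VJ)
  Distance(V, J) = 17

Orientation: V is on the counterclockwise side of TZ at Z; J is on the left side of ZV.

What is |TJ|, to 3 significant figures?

40.2

T is at the origin; TZ runs at 62.5° with length 23.0, so Z = 23.0·(cos 62.5°, sin 62.5°) = (10.6, 20.4). ∠TZV = 102.5°, so ZV runs at 62.5° + (180° − 102.5°) = 140° from the x-axis; with |ZV| = 34.9, V = Z + 34.9·(cos 140°, sin 140°) = (-16.1, 42.8). The perpendicularity gives VJ at right angles to ZV; with |VJ| = 17.0 on the left of ZV, J = V + 17.0·(-0.643, -0.766) = (-27.0, 29.8). Then |TJ| = |J − T| = 40.2.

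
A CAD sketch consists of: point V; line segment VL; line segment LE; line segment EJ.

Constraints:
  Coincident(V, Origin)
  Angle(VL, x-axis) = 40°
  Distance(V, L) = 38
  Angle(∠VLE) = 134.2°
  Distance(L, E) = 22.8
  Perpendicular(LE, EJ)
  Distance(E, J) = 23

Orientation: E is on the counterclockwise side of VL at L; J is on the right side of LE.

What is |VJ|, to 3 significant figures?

70.4

∠VLE = 134.2°, so LE runs at 40.0° + (180° − 134.2°) = 85.8° from the x-axis; with |LE| = 22.8, E = L + 22.8·(cos 85.8°, sin 85.8°) = (30.8, 47.2). LE is perpendicular to EJ; with |EJ| = 23.0 on the right of LE, J = E + 23.0·(0.997, -0.0732) = (53.7, 45.5). Then |VJ| = |J − V| = 70.4.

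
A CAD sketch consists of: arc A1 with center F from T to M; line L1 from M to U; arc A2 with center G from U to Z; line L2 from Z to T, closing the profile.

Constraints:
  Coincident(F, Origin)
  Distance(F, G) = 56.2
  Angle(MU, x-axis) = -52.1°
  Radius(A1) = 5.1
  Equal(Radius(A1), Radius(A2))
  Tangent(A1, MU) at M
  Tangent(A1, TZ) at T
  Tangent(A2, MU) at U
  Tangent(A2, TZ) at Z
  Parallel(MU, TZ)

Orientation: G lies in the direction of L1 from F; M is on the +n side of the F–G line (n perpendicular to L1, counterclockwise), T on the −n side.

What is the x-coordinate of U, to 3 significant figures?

38.5

The slot axis is L1's direction at -52.1°, so u = (cos -52.1°, sin -52.1°) = (0.614, -0.789) and n = (−sin -52.1°, cos -52.1°) = (0.789, 0.614). F is at the origin and G lies 56.2 along u from F, so G = 56.2·u = (34.5, -44.3). Tangency of A1 to both parallel lines with radius 5.1 puts M and T at F ± 5.1·n: M = (4.02, 3.13), T = (-4.02, -3.13). Equal radii place U and Z the same way about G: U = G + 5.1·n = (38.5, -41.2), Z = G − 5.1·n = (30.5, -47.5). So U.x = 38.5.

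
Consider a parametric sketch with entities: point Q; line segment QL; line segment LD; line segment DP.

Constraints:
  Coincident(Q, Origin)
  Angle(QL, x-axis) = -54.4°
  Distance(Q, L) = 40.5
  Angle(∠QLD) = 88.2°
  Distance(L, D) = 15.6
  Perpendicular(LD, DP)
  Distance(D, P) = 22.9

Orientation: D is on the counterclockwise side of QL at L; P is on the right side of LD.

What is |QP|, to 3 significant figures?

65.0

Q is at the origin; QL runs at -54.4° with length 40.5, so L = 40.5·(cos -54.4°, sin -54.4°) = (23.6, -32.9). ∠QLD = 88.2°, so LD runs at -54.4° + (180° − 88.2°) = 37.4° from the x-axis; with |LD| = 15.6, D = L + 15.6·(cos 37.4°, sin 37.4°) = (36.0, -23.5). The perpendicularity gives DP at right angles to LD; with |DP| = 22.9 on the right of LD, P = D + 22.9·(0.607, -0.794) = (49.9, -41.6). Then |QP| = |P − Q| = 65.0.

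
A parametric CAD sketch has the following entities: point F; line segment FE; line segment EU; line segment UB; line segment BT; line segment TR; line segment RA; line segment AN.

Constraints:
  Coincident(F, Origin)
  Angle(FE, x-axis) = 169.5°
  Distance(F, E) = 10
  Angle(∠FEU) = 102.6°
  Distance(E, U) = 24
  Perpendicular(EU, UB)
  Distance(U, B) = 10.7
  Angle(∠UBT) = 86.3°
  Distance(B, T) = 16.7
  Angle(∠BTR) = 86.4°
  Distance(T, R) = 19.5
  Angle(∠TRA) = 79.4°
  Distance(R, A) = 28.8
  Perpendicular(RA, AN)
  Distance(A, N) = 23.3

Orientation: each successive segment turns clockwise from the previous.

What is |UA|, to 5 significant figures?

13.247

∠BTR = 86.4° gives TR at 174.80° from the x-axis; with |TR| = 19.5, R = (-19.905, 11.272). ∠TRA = 79.4° gives RA at 74.200° from the x-axis; with |RA| = 28.8, A = (-12.064, 38.984). Then |UA| = |A − U| = 13.247.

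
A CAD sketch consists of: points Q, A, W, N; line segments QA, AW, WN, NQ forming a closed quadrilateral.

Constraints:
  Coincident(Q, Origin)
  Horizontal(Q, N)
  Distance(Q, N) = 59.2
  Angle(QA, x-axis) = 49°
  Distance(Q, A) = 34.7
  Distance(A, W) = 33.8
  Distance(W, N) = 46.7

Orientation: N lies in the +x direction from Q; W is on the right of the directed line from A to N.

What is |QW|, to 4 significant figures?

14.29

Q is at the origin; Q and N share the same y with |QN| = 59.2 and N in +x, so N = (59.2, 0). QA runs at 49.0° with |QA| = 34.7, so A = (22.77, 26.19). W is determined by |AW| = 33.8 and |WN| = 46.7 together: it lies at the intersection of circle(A, 33.8) and circle(N, 46.7). With |AN| = 44.87, the foot of the radical line on AN is 10.86 from A and the perpendicular offset is √(33.8² − 10.86²) = 32.01. Taking the right-of-AN solution: W = (12.91, -6.142).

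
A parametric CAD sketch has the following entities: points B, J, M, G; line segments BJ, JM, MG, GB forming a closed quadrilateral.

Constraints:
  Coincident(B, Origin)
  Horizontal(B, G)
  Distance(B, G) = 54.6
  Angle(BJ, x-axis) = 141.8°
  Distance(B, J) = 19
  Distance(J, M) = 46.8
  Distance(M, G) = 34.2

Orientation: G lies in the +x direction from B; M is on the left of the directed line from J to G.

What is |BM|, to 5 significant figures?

38.605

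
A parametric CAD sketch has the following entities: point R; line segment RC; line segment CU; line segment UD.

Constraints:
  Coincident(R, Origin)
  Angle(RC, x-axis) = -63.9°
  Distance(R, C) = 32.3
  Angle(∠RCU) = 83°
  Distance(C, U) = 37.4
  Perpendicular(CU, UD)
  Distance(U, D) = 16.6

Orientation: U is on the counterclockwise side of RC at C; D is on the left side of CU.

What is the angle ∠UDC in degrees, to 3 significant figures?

66.1°

R is at the origin; RC runs at -63.9° with length 32.3, so C = 32.3·(cos -63.9°, sin -63.9°) = (14.2, -29.0). ∠RCU = 83.0°, so CU runs at -63.9° + (180° − 83.0°) = 33.1° from the x-axis; with |CU| = 37.4, U = C + 37.4·(cos 33.1°, sin 33.1°) = (45.5, -8.58). CU ⟂ UD; with |UD| = 16.6 on the left of CU, D = U + 16.6·(-0.546, 0.838) = (36.5, 5.32). Then cos ∠UDC = DU·DC / (|DU||DC|), giving 66.1°.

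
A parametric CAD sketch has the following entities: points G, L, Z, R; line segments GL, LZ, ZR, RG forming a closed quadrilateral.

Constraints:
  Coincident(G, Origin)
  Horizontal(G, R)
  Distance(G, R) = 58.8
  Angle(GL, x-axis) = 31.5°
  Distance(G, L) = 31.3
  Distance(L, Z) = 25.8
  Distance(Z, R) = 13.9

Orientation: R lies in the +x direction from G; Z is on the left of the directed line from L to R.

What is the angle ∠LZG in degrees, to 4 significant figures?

22.42°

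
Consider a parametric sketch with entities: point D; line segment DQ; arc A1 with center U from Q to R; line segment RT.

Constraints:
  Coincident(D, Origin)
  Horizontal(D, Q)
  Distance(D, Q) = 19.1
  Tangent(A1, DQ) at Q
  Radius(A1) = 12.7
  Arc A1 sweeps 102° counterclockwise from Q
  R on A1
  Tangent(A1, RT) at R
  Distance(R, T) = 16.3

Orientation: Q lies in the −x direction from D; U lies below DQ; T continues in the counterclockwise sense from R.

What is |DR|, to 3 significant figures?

35.1

D is at the origin; D and Q share the same y with |DQ| = 19.1 and Q on the −x side, so Q = (-19.1, 0.00). Tangency of A1 to DQ means the radius UQ is perpendicular to DQ, so U = Q + (0, -12.7) = (-19.1, -12.7). On A1, Q sits at bearing 90° from U; a 102° counterclockwise sweep puts R at bearing 192°, so R = U + 12.7·(cos 192°, sin 192°) = (-31.5, -15.3). Then |DR| = |R − D| = 35.1.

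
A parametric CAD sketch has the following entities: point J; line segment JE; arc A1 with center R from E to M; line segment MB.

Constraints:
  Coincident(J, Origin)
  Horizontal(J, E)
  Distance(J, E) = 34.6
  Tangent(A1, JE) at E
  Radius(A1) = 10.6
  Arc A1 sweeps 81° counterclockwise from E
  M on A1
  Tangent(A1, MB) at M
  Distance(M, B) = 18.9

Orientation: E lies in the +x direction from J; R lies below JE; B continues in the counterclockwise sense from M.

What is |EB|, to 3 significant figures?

30.7

On A1, E sits at bearing 90° from R; an 81° counterclockwise sweep puts M at bearing 171°, so M = R + 10.6·(cos 171°, sin 171°) = (24.1, -8.94). Tangency of A1 to MB means the radius RM is perpendicular to MB, so MB runs along (−sin 171°, cos 171°); with |MB| = 18.9, B = (21.2, -27.6). Then |EB| = |B − E| = 30.7.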